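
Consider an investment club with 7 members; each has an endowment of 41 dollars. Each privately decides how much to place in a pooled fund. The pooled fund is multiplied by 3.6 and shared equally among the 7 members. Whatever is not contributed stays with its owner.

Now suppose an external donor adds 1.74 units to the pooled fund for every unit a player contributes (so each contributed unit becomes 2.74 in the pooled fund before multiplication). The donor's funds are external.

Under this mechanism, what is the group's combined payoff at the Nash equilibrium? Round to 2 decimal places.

2830.97 dollars

Under the mechanism each unit contributed yields 3.6 × 2.74 / 7 = 1.4091 back to its contributor per unit of net cost, which exceeds 1, making full contribution the dominant choice for everyone.
So the Nash equilibrium is full contribution by all 7; the group earns 3.6 × 2.74 × 287 = 2830.97.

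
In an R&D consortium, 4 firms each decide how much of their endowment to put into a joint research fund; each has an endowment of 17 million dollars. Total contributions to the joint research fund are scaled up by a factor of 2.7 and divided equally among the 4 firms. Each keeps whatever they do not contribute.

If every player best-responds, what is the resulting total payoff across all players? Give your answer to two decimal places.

68.00 million dollars

Each contributed unit returns 2.7/4 = 0.6750 to its contributor — below 1 — so contributing 0 is dominant for every player. At the Nash equilibrium everyone keeps their 17, and the group total is 4 × 17 = 68.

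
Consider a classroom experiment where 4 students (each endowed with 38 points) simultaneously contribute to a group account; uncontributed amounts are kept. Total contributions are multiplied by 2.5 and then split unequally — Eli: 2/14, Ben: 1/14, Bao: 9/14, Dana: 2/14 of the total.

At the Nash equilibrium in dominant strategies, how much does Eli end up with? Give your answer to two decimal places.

For player j, contributing a unit is worthwhile iff 2.5 × (j's share) ≥ 1, i.e. iff j's share is at least 0.4000.
Only Bao (9/14) clears that bar, contributing 38; the remaining 3 contribute 0. Total contributed: 38.
Eli keeps 38 and receives 2.5 × 38 × 2/14 = 13.57 from the group account, for a payoff of 51.57.

51.57 points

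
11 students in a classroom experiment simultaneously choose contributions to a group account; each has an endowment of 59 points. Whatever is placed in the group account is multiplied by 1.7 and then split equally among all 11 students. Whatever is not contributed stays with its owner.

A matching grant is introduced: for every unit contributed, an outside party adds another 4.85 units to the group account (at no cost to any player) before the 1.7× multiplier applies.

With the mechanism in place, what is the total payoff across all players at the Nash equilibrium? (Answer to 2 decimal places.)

The effective private return is 1.7 × 5.85 / 11 = 0.9041, which is still under 1, so the mechanism doesn't change anyone's dominant strategy: zero contribution.
At the Nash equilibrium no one contributes; group total payoff = 11 × 59 = 649.

649.00 points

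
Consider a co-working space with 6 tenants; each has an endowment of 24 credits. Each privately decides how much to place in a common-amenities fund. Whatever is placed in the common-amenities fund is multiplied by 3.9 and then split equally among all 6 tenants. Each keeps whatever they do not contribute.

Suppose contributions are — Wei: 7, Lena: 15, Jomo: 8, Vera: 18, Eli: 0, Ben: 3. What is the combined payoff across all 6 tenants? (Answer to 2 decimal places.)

Total contributed: 7 + 15 + 8 + 18 + 0 + 3 = 51; total kept: 6 × 24 − 51 = 93.
The common-amenities fund pays out 3.9 × 51 = 198.90 in aggregate.
Group total = 93 + 198.90 = 291.90.

291.90 credits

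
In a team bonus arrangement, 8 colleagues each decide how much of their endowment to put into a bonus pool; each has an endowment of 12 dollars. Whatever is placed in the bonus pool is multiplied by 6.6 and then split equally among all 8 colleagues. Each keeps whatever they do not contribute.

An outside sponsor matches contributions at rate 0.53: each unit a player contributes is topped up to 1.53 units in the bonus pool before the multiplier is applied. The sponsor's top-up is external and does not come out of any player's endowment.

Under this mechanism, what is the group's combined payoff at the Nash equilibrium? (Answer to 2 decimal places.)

Under the mechanism each unit contributed yields 6.6 × 1.53 / 8 = 1.2623 back to its contributor per unit of net cost, which exceeds 1, making full contribution the dominant choice for everyone.
At the Nash equilibrium everyone contributes 12. Group total payoff = 6.6 × 1.53 × 96 = 969.41.

969.41 dollars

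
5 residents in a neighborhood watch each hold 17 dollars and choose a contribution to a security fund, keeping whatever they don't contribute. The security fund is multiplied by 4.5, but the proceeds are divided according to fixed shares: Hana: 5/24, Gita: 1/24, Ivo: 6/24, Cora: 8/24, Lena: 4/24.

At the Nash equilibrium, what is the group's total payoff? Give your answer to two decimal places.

204.00 dollars

Each unit j contributes comes back to j as 4.5 × (j's share), so j prefers to contribute only if that share exceeds 1/4.5 = 0.2222; otherwise keeping the unit dominates.
The shares above 0.2222 belong to Ivo and Cora, contributing 17 each; the remaining 3 contribute 0. Total contributed: 34.
The security fund pays out 4.5 × 34 = 153.00 in total (split across the unequal shares, but the aggregate is all that matters for the group sum).
The 3 free-riders keep 17 each, adding 51. Group total = 51 + 153.00 = 204.00.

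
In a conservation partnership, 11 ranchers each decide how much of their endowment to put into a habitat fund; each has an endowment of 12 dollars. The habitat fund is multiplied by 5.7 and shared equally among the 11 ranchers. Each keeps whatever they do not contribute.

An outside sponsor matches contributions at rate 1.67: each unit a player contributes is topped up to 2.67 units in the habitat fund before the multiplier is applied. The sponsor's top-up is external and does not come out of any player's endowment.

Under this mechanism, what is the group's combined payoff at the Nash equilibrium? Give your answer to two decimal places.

2008.91 dollars

With the mechanism, a contributed unit returns 5.7 × 2.67 / 11 = 1.3835 per unit of net cost to the contributor — now above 1 — so contributing fully is weakly dominant for every player.
At the Nash equilibrium everyone contributes 12. Group total payoff = 5.7 × 2.67 × 132 = 2008.91.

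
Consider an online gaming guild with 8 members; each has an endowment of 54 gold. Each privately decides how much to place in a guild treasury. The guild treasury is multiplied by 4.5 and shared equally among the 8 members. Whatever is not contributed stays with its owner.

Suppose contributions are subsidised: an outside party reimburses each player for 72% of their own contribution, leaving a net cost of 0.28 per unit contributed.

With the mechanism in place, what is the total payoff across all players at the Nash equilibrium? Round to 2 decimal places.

2255.04 gold

Under the mechanism each unit contributed yields (4.5/8) / 0.28 = 2.0089 back to its contributor per unit of net cost, which exceeds 1, making full contribution the dominant choice for everyone.
At the Nash equilibrium everyone contributes 54. Group total payoff = 8 × (54 × 0.72 + 4.5 × 54) = 2255.04.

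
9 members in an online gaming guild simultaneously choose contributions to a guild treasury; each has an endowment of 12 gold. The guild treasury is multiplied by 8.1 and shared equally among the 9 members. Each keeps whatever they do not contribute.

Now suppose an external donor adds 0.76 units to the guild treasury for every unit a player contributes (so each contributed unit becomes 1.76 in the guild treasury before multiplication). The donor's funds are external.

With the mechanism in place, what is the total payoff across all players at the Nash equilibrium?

1539.65 gold

With the mechanism, a contributed unit returns 8.1 × 1.76 / 9 = 1.5840 per unit of net cost to the contributor — now above 1 — so contributing fully is weakly dominant for every player.
At the Nash equilibrium everyone contributes 12. Group total payoff = 8.1 × 1.76 × 108 = 1539.65.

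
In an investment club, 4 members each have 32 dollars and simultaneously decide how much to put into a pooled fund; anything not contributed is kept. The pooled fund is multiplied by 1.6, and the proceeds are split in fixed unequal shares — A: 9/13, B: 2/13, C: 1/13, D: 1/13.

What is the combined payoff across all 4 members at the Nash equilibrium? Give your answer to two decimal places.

147.20 dollars

Each unit j contributes comes back to j as 1.6 × (j's share), so j prefers to contribute only if that share exceeds 1/1.6 = 0.6250; otherwise keeping the unit dominates.
Only A (9/13) clears that bar, contributing 32; the remaining 3 contribute 0. Total contributed: 32.
The pooled fund pays out 1.6 × 32 = 51.20 in total (split across the unequal shares, but the aggregate is all that matters for the group sum).
The 3 free-riders keep 32 each, adding 96. Group total = 96 + 51.20 = 147.20.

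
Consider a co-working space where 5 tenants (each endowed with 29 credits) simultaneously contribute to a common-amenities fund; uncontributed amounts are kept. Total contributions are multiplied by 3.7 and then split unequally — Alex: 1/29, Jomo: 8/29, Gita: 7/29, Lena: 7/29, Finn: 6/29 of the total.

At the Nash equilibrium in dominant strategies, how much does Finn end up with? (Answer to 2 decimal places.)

Each unit j contributes comes back to j as 3.7 × (j's share), so j prefers to contribute only if that share exceeds 1/3.7 = 0.2703; otherwise keeping the unit dominates.
Only Jomo (8/29) clears that bar, contributing 29; the remaining 4 contribute 0. Total contributed: 29.
Finn keeps 29 and receives 3.7 × 29 × 6/29 = 22.20 from the common-amenities fund, for a payoff of 51.20.

51.20 credits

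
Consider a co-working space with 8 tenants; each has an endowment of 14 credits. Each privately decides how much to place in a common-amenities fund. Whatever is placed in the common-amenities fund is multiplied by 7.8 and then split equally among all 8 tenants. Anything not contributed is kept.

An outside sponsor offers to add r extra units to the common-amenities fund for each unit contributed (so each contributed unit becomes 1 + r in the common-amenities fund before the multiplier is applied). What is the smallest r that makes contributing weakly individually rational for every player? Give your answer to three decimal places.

0.026

With matching at rate r, one contributed unit becomes (1 + r) in the common-amenities fund and returns 7.8 × (1 + r) / 8 to the contributor.
Setting this equal to 1: 1 + r = 8/7.8 = 1.0256.
So the minimum matching rate is r = 1.0256 − 1 = 0.026.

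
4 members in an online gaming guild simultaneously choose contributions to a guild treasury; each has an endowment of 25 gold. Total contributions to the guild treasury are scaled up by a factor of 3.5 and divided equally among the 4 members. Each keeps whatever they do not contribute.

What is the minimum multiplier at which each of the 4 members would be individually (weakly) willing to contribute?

A contributed unit returns (multiplier)/4 to its contributor.
This reaches 1 exactly when the multiplier is 4.

4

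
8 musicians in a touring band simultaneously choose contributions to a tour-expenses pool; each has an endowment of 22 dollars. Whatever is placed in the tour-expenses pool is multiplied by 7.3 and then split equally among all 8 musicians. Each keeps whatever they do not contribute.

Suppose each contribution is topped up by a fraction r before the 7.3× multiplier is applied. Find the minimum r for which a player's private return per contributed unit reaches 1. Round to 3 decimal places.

0.096

With matching at rate r, one contributed unit becomes (1 + r) in the tour-expenses pool and returns 7.3 × (1 + r) / 8 to the contributor.
Setting this equal to 1: 1 + r = 8/7.3 = 1.0959.
So the minimum matching rate is r = 1.0959 − 1 = 0.096.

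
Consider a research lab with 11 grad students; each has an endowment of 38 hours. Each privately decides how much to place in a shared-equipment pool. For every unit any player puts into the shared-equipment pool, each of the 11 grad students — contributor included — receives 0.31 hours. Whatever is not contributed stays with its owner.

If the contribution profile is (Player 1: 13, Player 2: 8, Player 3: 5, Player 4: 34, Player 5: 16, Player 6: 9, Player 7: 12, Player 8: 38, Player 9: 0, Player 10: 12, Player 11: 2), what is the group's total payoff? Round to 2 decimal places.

Total contributed: 13 + 8 + 5 + 34 + 16 + 9 + 12 + 38 + 0 + 12 + 2 = 149; total kept: 11 × 38 − 149 = 269.
The shared-equipment pool pays out 0.31 × 11 × 149 = 508.09 in aggregate.
Group total = 269 + 508.09 = 777.09.

777.09 hours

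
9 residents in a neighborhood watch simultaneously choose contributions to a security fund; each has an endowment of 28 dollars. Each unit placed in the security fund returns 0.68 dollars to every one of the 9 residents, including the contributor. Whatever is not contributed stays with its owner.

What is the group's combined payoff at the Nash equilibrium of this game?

The private return per contributed unit is 0.68 < 1, so contributing 0 is dominant for every player. At the Nash equilibrium everyone keeps their 28, and the group total is 9 × 28 = 252.

252.00 dollars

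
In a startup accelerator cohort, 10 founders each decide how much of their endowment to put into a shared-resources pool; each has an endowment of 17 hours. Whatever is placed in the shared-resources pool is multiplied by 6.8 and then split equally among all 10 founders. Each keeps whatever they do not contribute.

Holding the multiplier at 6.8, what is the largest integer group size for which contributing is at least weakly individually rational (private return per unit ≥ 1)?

6

Private return per unit is 6.8/(group size), which is ≥ 1 whenever the group size is ≤ 6.8.
The largest such integer is 6.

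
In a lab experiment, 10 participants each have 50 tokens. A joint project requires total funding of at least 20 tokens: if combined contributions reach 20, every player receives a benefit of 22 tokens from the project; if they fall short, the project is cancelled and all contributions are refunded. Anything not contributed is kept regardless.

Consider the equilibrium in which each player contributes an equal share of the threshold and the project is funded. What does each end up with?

Equal share of the threshold: 20/10 = 2.
At this profile no one gains by cutting their contribution: any cut drops the total below 20, the project is cancelled, contributions are refunded, and the deviator ends with 50, which is less than 50 − 2 + 22 = 70. Contributing more than 2 just wastes the excess. So contributing exactly 2 is a best response.
Each player's payoff: 50 − 2 + 22 = 70.

70 tokens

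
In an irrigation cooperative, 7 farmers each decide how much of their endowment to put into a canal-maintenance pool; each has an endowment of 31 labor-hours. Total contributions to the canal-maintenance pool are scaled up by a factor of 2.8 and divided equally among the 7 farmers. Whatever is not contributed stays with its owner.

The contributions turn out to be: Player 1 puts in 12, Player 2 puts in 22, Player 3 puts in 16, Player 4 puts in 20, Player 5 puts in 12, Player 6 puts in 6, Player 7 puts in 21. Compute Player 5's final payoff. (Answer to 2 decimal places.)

Total contributed: 12 + 22 + 16 + 20 + 12 + 6 + 21 = 109.
Each receives 2.8 × 109 / 7 = 43.60 from the canal-maintenance pool.
Player 5 keeps 31 − 12 = 19, so Player 5's payoff is 19 + 43.60 = 62.60.

62.60 labor-hours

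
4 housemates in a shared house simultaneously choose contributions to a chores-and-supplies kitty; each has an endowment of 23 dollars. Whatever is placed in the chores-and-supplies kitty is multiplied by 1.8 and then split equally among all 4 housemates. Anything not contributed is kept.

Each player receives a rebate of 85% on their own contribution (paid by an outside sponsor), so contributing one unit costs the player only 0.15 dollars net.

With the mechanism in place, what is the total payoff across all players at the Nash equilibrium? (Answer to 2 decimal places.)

The effective private return per unit is now (1.8/4) / 0.15 = 3.0000 > 1, so every player's dominant strategy flips to full contribution.
So the Nash equilibrium is full contribution by all 4; the group earns 4 × (23 × 0.85 + 1.8 × 23) = 243.80.

243.80 dollars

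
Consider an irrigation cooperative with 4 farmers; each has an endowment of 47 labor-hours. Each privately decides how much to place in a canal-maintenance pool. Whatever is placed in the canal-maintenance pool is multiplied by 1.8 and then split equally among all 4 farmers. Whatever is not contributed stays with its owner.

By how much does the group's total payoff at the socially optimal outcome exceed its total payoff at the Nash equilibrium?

Each contributed unit returns 1.8/4 = 0.4500 to its contributor — below 1 — so contributing 0 is dominant for every player. At the Nash equilibrium everyone keeps their 47, and the group total is 4 × 47 = 188.
Each contributed unit returns 1.800 to the group as a whole (0.4500 to each of 4 players), which exceeds 1, so the social optimum is full contribution: group total = 1.800 × 188 = 338.40.
Efficiency loss = 338.40 − 188 = 150.40.

150.40 labor-hours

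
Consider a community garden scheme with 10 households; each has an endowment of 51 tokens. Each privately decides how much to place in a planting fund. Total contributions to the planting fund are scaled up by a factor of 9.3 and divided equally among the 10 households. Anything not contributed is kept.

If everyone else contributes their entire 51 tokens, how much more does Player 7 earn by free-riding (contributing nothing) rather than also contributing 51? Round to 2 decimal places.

Switching from a contribution of 51 to 0 lets Player 7 keep an extra 51 tokens, but lowers the planting fund by 51, which costs Player 7 their own share of that drop: 9.3/10 × 51 = 47.43.
Net gain = 51 − 47.43 = 3.57. The private return per contributed unit (0.9300) is below 1, so free-riding is indeed the best response regardless of what the others do.

3.57 tokens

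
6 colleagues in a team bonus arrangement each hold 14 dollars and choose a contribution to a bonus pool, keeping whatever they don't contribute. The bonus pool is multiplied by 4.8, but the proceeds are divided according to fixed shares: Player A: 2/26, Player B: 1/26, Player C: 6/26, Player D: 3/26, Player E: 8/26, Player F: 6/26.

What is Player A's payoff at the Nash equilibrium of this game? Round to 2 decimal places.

For player j, contributing a unit is worthwhile iff 4.8 × (j's share) ≥ 1, i.e. iff j's share is at least 0.2083.
Player C, Player E and Player F clear that bar, contributing 14 each; the remaining 3 contribute 0. Total contributed: 42.
Player A keeps 14 and receives 4.8 × 42 × 2/26 = 15.51 from the bonus pool, for a payoff of 29.51.

29.51 dollars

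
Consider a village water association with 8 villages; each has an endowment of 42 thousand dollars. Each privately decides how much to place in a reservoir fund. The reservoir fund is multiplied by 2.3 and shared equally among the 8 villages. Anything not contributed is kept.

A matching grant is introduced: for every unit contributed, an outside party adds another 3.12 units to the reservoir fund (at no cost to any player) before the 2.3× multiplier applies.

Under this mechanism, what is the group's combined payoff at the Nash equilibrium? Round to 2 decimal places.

3183.94 thousand dollars

With the mechanism, a contributed unit returns 2.3 × 4.12 / 8 = 1.1845 per unit of net cost to the contributor — now above 1 — so contributing fully is weakly dominant for every player.
So the Nash equilibrium is full contribution by all 8; the group earns 2.3 × 4.12 × 336 = 3183.94.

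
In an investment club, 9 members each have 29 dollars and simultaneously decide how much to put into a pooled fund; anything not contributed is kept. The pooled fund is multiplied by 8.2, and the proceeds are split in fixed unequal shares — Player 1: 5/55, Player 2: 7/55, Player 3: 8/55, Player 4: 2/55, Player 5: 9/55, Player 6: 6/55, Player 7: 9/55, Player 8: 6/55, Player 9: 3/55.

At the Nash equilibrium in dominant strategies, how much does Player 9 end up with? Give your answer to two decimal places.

80.88 dollars

Each unit j contributes comes back to j as 8.2 × (j's share), so j prefers to contribute only if that share exceeds 1/8.2 = 0.1220; otherwise keeping the unit dominates.
Player 2, Player 3, Player 5 and Player 7 clear that bar, contributing 29 each; the remaining 5 contribute 0. Total contributed: 116.
Player 9 keeps 29 and receives 8.2 × 116 × 3/55 = 51.88 from the pooled fund, for a payoff of 80.88.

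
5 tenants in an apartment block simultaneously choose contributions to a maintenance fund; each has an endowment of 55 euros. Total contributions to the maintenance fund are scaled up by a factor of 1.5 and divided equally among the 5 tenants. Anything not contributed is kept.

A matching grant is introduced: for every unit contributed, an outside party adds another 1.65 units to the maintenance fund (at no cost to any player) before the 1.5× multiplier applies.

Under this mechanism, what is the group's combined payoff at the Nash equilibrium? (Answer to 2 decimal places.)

The effective private return is 1.5 × 2.65 / 5 = 0.7950, which is still under 1, so the mechanism doesn't change anyone's dominant strategy: zero contribution.
At the Nash equilibrium no one contributes; group total payoff = 5 × 55 = 275.

275.00 euros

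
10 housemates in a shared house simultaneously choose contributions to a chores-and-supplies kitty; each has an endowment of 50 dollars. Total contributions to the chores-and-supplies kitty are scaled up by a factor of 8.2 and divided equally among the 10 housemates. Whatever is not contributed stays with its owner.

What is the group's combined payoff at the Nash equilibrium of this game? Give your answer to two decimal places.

Each contributed unit returns 8.2/10 = 0.8200 to its contributor — below 1 — so contributing 0 is dominant for every player. At the Nash equilibrium everyone keeps their 50, and the group total is 10 × 50 = 500.

500.00 dollars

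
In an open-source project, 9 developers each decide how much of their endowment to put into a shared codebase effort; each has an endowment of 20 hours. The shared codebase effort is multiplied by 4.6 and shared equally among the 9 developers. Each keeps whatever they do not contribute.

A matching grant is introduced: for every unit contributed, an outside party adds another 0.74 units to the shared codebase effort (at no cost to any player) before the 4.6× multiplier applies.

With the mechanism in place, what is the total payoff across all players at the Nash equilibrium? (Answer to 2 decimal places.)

180.00 hours

With the mechanism, a contributed unit returns 4.6 × 1.74 / 9 = 0.8893 per unit of net cost — still below 1 — so contributing 0 remains dominant for every player.
Everyone keeps their endowment and the group total is 9 × 20 = 180.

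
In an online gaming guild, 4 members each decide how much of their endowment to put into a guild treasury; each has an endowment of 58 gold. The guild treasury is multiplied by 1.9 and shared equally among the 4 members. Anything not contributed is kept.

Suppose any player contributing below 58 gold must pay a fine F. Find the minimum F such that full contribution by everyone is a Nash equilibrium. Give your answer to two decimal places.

Given the others contribute fully, the best deviation is to contribute 0 (any partial contribution still incurs the fine and gives up units whose private return 0.4750 is below 1).
Deviating from 58 to 0 saves 58 gold but forfeits the deviator's share of the drop in the guild treasury: 1.9/4 × 58 = 27.55.
So the deviation gain is 58 − 27.55 = 30.45, and the fine must be at least 30.45 gold to wipe it out.

30.45 gold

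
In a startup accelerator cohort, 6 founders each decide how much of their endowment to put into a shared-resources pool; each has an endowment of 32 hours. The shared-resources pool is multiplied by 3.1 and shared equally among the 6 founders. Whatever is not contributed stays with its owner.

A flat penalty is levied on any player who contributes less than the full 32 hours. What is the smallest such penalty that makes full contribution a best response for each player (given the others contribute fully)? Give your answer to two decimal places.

15.47 hours

Given the others contribute fully, the best deviation is to contribute 0 (any partial contribution still incurs the fine and gives up units whose private return 0.5167 is below 1).
Deviating from 32 to 0 saves 32 hours but forfeits the deviator's share of the drop in the shared-resources pool: 3.1/6 × 32 = 16.53.
So the deviation gain is 32 − 16.53 = 15.47, and the fine must be at least 15.47 hours to wipe it out.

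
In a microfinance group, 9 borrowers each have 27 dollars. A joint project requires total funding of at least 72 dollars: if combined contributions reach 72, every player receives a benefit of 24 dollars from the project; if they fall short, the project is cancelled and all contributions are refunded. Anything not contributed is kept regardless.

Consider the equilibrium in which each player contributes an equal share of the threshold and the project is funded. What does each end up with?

43 dollars

Equal share of the threshold: 72/9 = 8.
At this profile no one gains by cutting their contribution: any cut drops the total below 72, the project is cancelled, contributions are refunded, and the deviator ends with 27, which is less than 27 − 8 + 24 = 43. Contributing more than 8 just wastes the excess. So contributing exactly 8 is a best response.
Each player's payoff: 27 − 8 + 24 = 43.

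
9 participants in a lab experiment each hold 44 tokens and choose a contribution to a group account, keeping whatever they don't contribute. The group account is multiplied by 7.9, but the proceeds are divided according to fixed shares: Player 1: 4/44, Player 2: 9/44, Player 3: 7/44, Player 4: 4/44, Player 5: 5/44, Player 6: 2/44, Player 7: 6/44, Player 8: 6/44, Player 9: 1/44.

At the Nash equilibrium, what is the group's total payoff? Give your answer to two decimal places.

1610.40 tokens

Player j's private return per contributed unit is 7.9 × (j's share). Contributing is weakly dominant for j when that share is at least 1/7.9 = 0.1266, and contributing 0 is dominant otherwise.
Player 2, Player 3, Player 7 and Player 8 are above the threshold, contributing 44 each; the remaining 5 contribute 0. Total contributed: 176.
The group account pays out 7.9 × 176 = 1390.40 in total (split across the unequal shares, but the aggregate is all that matters for the group sum).
The 5 free-riders keep 44 each, adding 220. Group total = 220 + 1390.40 = 1610.40.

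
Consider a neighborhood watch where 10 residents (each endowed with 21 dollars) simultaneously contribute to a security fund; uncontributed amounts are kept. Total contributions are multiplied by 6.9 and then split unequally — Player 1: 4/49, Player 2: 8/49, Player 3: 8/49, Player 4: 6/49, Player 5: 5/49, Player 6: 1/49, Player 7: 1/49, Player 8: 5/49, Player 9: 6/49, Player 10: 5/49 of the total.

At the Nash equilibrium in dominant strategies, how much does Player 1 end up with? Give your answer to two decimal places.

44.66 dollars

Player j's private return per contributed unit is 6.9 × (j's share). Contributing is weakly dominant for j when that share is at least 1/6.9 = 0.1449, and contributing 0 is dominant otherwise.
Player 2 and Player 3 clear that bar, contributing 21 each; the remaining 8 contribute 0. Total contributed: 42.
Player 1 keeps 21 and receives 6.9 × 42 × 4/49 = 23.66 from the security fund, for a payoff of 44.66.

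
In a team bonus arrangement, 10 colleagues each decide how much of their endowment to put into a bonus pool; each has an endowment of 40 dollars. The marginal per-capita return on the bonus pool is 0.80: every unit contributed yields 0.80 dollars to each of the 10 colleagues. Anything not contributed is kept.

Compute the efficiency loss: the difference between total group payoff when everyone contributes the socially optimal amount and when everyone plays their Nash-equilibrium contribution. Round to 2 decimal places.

2800.00 dollars

The private return per contributed unit is 0.80 < 1, so contributing 0 is dominant for every player. At the Nash equilibrium everyone keeps their 40, and the group total is 10 × 40 = 400.
Each contributed unit returns 8.000 to the group as a whole (0.80 to each of 10 players), which exceeds 1, so the social optimum is full contribution: group total = 8.000 × 400 = 3200.00.
Efficiency loss = 3200.00 − 400 = 2800.00.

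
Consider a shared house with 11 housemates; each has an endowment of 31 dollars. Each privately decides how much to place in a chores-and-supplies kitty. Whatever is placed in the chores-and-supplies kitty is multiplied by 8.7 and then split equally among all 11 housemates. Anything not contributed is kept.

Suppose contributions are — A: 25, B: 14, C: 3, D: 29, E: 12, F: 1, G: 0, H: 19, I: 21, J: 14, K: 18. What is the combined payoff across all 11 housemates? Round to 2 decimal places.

Total contributed: 25 + 14 + 3 + 29 + 12 + 1 + 0 + 19 + 21 + 14 + 18 = 156; total kept: 11 × 31 − 156 = 185.
The chores-and-supplies kitty pays out 8.7 × 156 = 1357.20 in aggregate.
Group total = 185 + 1357.20 = 1542.20.

1542.20 dollars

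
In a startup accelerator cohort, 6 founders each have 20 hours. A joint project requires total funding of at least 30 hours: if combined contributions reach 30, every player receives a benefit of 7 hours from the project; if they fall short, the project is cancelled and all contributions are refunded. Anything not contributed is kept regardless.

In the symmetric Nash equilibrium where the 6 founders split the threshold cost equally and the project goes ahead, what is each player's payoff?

22 hours

Equal share of the threshold: 30/6 = 5.
At this profile no one gains by cutting their contribution: any cut drops the total below 30, the project is cancelled, contributions are refunded, and the deviator ends with 20, which is less than 20 − 5 + 7 = 22. Contributing more than 5 just wastes the excess. So contributing exactly 5 is a best response.
Each player's payoff: 20 − 5 + 7 = 22.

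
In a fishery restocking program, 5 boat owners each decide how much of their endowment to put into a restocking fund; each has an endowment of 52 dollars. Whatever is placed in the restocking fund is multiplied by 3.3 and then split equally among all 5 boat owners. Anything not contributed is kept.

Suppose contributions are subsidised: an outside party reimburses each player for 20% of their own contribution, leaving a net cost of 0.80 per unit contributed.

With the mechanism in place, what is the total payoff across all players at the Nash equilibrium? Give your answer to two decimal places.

The effective private return is (3.3/5) / 0.80 = 0.8250, which is still under 1, so the mechanism doesn't change anyone's dominant strategy: zero contribution.
Everyone keeps their endowment and the group total is 5 × 52 = 260.

260.00 dollars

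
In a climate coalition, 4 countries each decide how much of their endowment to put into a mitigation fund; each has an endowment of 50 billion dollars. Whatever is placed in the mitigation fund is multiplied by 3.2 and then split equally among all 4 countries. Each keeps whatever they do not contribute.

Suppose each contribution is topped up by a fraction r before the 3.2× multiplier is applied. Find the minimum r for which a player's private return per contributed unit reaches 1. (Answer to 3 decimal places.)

With matching at rate r, one contributed unit becomes (1 + r) in the mitigation fund and returns 3.2 × (1 + r) / 4 to the contributor.
Setting this equal to 1: 1 + r = 4/3.2 = 1.2500.
So the minimum matching rate is r = 1.2500 − 1 = 0.250.

0.250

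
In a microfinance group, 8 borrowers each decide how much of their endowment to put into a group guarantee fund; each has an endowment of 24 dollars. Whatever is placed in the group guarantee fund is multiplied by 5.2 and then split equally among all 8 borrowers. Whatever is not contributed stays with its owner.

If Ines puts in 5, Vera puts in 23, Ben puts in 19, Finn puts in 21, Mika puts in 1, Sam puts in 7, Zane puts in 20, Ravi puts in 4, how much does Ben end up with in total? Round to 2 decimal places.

70.00 dollars

Total contributed: 5 + 23 + 19 + 21 + 1 + 7 + 20 + 4 = 100.
Each receives 5.2 × 100 / 8 = 65.00 from the group guarantee fund.
Ben keeps 24 − 19 = 5, so Ben's payoff is 5 + 65.00 = 70.00.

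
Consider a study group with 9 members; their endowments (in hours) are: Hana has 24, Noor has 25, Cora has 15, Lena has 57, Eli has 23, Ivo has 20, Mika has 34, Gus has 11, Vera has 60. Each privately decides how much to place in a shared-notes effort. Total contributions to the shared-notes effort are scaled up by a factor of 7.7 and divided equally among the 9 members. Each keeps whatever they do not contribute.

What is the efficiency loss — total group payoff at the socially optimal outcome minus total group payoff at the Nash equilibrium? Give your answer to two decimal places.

The private return per contributed unit is 7.7/9 = 0.8556 < 1 for every player regardless of endowment, so the Nash equilibrium is zero contribution and the group total is Σ E_j = 24 + 25 + 15 + 57 + 23 + 20 + 34 + 11 + 60 = 269.
Each contributed unit returns 7.700 to the group, so the social optimum is full contribution by everyone: group total = 7.700 × 269 = 2071.30.
Efficiency loss = (7.700 − 1) × 269 = 1802.30.

1802.30 hours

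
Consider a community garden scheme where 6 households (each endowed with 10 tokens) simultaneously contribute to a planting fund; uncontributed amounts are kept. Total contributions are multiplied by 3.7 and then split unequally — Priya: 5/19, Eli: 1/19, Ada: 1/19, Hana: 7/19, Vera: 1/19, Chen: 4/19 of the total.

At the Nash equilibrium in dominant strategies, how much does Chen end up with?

17.79 tokens

Player j's private return per contributed unit is 3.7 × (j's share). Contributing is weakly dominant for j when that share is at least 1/3.7 = 0.2703, and contributing 0 is dominant otherwise.
The only share above 0.2703 is Hana's 7/19, contributing 10; the remaining 5 contribute 0. Total contributed: 10.
Chen keeps 10 and receives 3.7 × 10 × 4/19 = 7.79 from the planting fund, for a payoff of 17.79.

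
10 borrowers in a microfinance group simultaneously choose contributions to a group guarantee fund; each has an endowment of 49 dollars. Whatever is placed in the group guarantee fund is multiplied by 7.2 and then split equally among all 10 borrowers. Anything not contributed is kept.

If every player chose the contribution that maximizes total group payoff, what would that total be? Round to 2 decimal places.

3528.00 dollars

Each contributed unit returns 7.200 to the group as a whole (0.7200 to each of 10 players), which exceeds 1, so the social optimum is full contribution: group total = 7.200 × 490 = 3528.00.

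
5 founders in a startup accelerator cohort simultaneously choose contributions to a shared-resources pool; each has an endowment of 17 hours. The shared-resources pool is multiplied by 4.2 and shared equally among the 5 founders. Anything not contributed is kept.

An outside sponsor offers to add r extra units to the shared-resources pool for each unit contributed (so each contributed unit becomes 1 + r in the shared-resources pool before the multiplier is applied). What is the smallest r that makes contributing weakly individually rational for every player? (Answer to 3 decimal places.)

0.190

With matching at rate r, one contributed unit becomes (1 + r) in the shared-resources pool and returns 4.2 × (1 + r) / 5 to the contributor.
Setting this equal to 1: 1 + r = 5/4.2 = 1.1905.
So the minimum matching rate is r = 1.1905 − 1 = 0.190.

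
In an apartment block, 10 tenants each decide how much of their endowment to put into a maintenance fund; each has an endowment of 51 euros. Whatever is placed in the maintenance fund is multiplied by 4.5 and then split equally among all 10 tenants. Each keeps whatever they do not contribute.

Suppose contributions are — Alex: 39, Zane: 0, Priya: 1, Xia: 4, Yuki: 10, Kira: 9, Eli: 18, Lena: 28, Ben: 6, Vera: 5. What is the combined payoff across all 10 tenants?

930.00 euros

Total contributed: 39 + 0 + 1 + 4 + 10 + 9 + 18 + 28 + 6 + 5 = 120; total kept: 10 × 51 − 120 = 390.
The maintenance fund pays out 4.5 × 120 = 540.00 in aggregate.
Group total = 390 + 540.00 = 930.00.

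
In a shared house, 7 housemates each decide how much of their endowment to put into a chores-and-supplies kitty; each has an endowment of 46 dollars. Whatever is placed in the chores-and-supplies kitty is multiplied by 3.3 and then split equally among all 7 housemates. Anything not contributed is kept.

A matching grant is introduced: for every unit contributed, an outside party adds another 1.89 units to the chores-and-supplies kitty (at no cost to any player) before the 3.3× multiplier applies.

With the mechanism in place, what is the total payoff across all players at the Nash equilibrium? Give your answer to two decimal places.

3070.91 dollars

The effective private return per unit is now 3.3 × 2.89 / 7 = 1.3624 > 1, so every player's dominant strategy flips to full contribution.
So the Nash equilibrium is full contribution by all 7; the group earns 3.3 × 2.89 × 322 = 3070.91.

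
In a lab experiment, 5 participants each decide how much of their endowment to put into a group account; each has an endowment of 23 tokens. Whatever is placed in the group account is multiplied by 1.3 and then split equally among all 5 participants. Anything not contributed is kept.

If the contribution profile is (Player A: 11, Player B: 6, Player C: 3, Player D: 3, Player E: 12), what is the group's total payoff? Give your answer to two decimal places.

125.50 tokens

Total contributed: 11 + 6 + 3 + 3 + 12 = 35; total kept: 5 × 23 − 35 = 80.
The group account pays out 1.3 × 35 = 45.50 in aggregate.
Group total = 80 + 45.50 = 125.50.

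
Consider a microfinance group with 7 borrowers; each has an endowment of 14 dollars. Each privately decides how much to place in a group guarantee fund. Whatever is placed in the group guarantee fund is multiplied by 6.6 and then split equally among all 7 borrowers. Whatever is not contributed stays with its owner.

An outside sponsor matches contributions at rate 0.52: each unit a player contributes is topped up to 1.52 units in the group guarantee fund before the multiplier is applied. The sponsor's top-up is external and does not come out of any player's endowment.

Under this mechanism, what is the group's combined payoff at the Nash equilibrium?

983.14 dollars

With the mechanism, a contributed unit returns 6.6 × 1.52 / 7 = 1.4331 per unit of net cost to the contributor — now above 1 — so contributing fully is weakly dominant for every player.
At the Nash equilibrium everyone contributes 14. Group total payoff = 6.6 × 1.52 × 98 = 983.14.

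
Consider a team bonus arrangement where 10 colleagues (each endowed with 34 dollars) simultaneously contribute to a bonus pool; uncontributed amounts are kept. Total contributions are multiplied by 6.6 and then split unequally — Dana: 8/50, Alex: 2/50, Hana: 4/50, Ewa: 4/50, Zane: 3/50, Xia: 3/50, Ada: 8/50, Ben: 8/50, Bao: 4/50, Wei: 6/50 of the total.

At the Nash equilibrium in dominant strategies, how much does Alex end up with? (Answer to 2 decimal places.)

60.93 dollars

A player with share s gets back 6.6·s per unit contributed, so full contribution is dominant for anyone with s > 1/6.6 = 0.1515 and zero contribution is dominant for anyone below.
Dana, Ada and Ben are above the threshold, contributing 34 each; the remaining 7 contribute 0. Total contributed: 102.
Alex keeps 34 and receives 6.6 × 102 × 2/50 = 26.93 from the bonus pool, for a payoff of 60.93.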